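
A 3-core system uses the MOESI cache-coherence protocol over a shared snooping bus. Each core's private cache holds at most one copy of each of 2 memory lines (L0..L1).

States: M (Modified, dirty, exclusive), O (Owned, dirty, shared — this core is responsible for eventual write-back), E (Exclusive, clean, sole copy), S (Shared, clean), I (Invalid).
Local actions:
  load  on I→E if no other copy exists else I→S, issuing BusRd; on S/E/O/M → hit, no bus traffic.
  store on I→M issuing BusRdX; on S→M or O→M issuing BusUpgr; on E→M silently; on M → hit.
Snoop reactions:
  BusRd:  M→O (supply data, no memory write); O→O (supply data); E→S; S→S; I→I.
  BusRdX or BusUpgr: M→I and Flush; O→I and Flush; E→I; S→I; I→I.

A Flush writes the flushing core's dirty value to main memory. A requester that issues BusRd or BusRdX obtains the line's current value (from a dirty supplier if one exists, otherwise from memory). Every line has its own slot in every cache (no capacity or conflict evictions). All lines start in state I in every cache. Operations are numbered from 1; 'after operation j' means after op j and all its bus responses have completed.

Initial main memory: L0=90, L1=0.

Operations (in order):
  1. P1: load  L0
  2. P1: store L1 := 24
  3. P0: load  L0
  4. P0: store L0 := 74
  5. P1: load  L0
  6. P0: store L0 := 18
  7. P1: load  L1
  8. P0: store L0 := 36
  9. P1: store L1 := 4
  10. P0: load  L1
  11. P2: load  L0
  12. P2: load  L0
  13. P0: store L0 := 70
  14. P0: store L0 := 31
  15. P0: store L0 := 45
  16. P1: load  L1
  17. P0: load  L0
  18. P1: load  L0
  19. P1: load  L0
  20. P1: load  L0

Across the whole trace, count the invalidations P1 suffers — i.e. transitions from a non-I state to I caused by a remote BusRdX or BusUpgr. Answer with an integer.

1. P1: load  L0  bus=[BusRd]  L0: P0=I P1=E P2=I  mem[L0]=90
2. P1: store L1 := 24  bus=[BusRdX]  L1: P0=I P1=M P2=I  mem[L1]=0
3. P0: load  L0  bus=[BusRd]  L0: P0=S P1=S P2=I  mem[L0]=90
4. P0: store L0 := 74  bus=[BusUpgr]  L0: P0=M P1=I P2=I  mem[L0]=90
5. P1: load  L0  bus=[BusRd]  L0: P0=O P1=S P2=I  mem[L0]=90
6. P0: store L0 := 18  bus=[BusUpgr]  L0: P0=M P1=I P2=I  mem[L0]=90
7. P1: load  L1  bus=[-]  L1: P0=I P1=M P2=I  mem[L1]=0
8. P0: store L0 := 36  bus=[-]  L0: P0=M P1=I P2=I  mem[L0]=90
9. P1: store L1 := 4  bus=[-]  L1: P0=I P1=M P2=I  mem[L1]=0
10. P0: load  L1  bus=[BusRd]  L1: P0=S P1=O P2=I  mem[L1]=0
11. P2: load  L0  bus=[BusRd]  L0: P0=O P1=I P2=S  mem[L0]=90
12. P2: load  L0  bus=[-]  L0: P0=O P1=I P2=S  mem[L0]=90
13. P0: store L0 := 70  bus=[BusUpgr]  L0: P0=M P1=I P2=I  mem[L0]=90
14. P0: store L0 := 31  bus=[-]  L0: P0=M P1=I P2=I  mem[L0]=90
15. P0: store L0 := 45  bus=[-]  L0: P0=M P1=I P2=I  mem[L0]=90
16. P1: load  L1  bus=[-]  L1: P0=S P1=O P2=I  mem[L1]=0
17. P0: load  L0  bus=[-]  L0: P0=M P1=I P2=I  mem[L0]=90
18. P1: load  L0  bus=[BusRd]  L0: P0=O P1=S P2=I  mem[L0]=90
19. P1: load  L0  bus=[-]  L0: P0=O P1=S P2=I  mem[L0]=90
20. P1: load  L0  bus=[-]  L0: P0=O P1=S P2=I  mem[L0]=90

invalidations = 2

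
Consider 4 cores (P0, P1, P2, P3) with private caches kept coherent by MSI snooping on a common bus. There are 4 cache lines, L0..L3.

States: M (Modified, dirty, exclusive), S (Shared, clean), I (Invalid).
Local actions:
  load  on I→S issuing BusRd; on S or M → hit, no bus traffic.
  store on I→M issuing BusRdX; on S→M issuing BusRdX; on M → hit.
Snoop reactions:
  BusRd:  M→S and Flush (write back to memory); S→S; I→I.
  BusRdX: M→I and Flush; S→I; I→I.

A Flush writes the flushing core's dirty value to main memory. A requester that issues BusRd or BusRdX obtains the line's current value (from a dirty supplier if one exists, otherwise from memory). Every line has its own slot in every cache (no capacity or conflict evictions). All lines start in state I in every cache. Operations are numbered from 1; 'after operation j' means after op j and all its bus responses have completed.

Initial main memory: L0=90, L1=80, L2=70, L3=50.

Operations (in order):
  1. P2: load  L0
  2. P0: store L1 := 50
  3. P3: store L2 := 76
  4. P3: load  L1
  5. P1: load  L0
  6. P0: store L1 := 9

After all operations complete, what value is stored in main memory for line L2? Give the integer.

memory[L2] = 70

  op1 P2: load  L0 → I/I/S/I on L0; bus BusRd; mem=90
  op2 P0: store L1 := 50 → M/I/I/I on L1; bus BusRdX; mem=80
  op3 P3: store L2 := 76 → I/I/I/M on L2; bus BusRdX; mem=70
  op4 P3: load  L1 → S/I/I/S on L1; bus BusRd Flush; mem=50
  op5 P1: load  L0 → I/S/S/I on L0; bus BusRd; mem=90
  op6 P0: store L1 := 9 → M/I/I/I on L1; bus BusRdX; mem=50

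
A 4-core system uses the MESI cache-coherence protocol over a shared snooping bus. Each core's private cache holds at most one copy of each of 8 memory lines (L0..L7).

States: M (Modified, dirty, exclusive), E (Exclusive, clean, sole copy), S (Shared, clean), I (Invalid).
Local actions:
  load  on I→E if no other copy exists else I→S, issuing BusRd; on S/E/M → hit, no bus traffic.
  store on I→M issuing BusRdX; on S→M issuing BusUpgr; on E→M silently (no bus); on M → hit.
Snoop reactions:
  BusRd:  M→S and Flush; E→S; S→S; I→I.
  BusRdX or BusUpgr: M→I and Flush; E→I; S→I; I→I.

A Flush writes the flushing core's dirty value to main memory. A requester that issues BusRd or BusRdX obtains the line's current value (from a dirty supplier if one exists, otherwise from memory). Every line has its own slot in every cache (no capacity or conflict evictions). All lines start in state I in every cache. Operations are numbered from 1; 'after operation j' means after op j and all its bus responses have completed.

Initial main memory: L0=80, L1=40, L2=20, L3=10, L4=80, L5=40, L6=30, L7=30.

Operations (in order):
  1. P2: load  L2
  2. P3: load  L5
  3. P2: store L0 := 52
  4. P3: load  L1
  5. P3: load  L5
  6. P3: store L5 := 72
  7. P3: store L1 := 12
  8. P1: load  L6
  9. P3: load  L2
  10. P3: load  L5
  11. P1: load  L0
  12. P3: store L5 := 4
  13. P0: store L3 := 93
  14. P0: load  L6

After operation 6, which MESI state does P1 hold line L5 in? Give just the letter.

state = I

step 1: P2: load  L2  ⟶  IIEI  (L2)  txn=BusRd  M[L2]=20
step 2: P3: load  L5  ⟶  IIIE  (L5)  txn=BusRd  M[L5]=40
step 3: P2: store L0 := 52  ⟶  IIMI  (L0)  txn=BusRdX  M[L0]=80
step 4: P3: load  L1  ⟶  IIIE  (L1)  txn=BusRd  M[L1]=40
step 5: P3: load  L5  ⟶  IIIE  (L5)  txn=∅  M[L5]=40
step 6: P3: store L5 := 72  ⟶  IIIM  (L5)  txn=∅  M[L5]=40
step 7: P3: store L1 := 12  ⟶  IIIM  (L1)  txn=∅  M[L1]=40
step 8: P1: load  L6  ⟶  IEII  (L6)  txn=BusRd  M[L6]=30
step 9: P3: load  L2  ⟶  IISS  (L2)  txn=BusRd  M[L2]=20
step 10: P3: load  L5  ⟶  IIIM  (L5)  txn=∅  M[L5]=40
step 11: P1: load  L0  ⟶  ISSI  (L0)  txn=BusRd+Flush  M[L0]=52
step 12: P3: store L5 := 4  ⟶  IIIM  (L5)  txn=∅  M[L5]=40
step 13: P0: store L3 := 93  ⟶  MIII  (L3)  txn=BusRdX  M[L3]=10
step 14: P0: load  L6  ⟶  SSII  (L6)  txn=BusRd  M[L6]=30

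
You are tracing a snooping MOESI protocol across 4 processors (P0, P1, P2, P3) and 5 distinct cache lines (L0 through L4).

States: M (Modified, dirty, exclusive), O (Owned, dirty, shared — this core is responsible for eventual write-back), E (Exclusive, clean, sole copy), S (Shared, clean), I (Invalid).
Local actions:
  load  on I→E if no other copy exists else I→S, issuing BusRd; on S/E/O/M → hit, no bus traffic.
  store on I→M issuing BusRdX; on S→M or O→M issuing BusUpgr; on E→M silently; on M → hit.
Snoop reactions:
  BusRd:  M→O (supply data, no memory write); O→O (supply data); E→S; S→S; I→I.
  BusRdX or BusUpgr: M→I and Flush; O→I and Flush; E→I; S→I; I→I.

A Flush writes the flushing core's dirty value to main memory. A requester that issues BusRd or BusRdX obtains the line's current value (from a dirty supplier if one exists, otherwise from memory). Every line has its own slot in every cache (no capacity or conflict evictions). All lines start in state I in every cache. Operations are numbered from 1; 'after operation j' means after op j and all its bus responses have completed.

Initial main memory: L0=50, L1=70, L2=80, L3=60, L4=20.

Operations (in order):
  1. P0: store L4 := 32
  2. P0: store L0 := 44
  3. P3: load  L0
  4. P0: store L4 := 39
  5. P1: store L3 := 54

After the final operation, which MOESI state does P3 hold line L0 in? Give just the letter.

[1] P0: store L4 := 32 | P0:M(32), P1:I, P2:I, P3:I | bus: BusRdX
[2] P0: store L0 := 44 | P0:M(44), P1:I, P2:I, P3:I | bus: BusRdX
[3] P3: load  L0 | P0:O(44), P1:I, P2:I, P3:S(44) | bus: BusRd
[4] P0: store L4 := 39 | P0:M(39), P1:I, P2:I, P3:I | bus: none
[5] P1: store L3 := 54 | P0:I, P1:M(54), P2:I, P3:I | bus: BusRdX

state = S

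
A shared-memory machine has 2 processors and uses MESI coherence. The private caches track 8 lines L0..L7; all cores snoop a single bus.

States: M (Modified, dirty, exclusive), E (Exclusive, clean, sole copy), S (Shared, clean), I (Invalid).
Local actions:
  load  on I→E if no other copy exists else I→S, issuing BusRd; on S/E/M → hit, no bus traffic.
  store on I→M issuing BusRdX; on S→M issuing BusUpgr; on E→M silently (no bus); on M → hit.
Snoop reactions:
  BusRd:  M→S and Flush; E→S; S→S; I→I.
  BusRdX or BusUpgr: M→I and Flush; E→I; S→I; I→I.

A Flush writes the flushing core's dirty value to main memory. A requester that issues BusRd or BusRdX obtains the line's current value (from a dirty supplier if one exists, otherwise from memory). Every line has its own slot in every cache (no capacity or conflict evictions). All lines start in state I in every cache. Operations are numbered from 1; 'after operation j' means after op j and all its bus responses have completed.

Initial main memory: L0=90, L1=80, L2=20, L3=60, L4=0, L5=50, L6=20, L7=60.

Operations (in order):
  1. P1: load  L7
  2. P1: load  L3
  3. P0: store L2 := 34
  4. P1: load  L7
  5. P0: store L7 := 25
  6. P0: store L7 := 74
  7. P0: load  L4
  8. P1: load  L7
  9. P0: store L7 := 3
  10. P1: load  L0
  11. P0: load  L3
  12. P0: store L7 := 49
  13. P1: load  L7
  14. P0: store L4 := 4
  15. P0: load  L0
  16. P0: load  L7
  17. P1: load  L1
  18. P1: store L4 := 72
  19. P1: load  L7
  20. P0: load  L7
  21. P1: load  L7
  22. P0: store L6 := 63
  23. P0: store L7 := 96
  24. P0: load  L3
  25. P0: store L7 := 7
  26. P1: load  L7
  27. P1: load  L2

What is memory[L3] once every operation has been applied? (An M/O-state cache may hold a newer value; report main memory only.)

memory[L3] = 60

  op1 P1: load  L7 → I/E on L7; bus BusRd; mem=60
  op2 P1: load  L3 → I/E on L3; bus BusRd; mem=60
  op3 P0: store L2 := 34 → M/I on L2; bus BusRdX; mem=20
  op4 P1: load  L7 → I/E on L7; bus (none); mem=60
  op5 P0: store L7 := 25 → M/I on L7; bus BusRdX; mem=60
  op6 P0: store L7 := 74 → M/I on L7; bus (none); mem=60
  op7 P0: load  L4 → E/I on L4; bus BusRd; mem=0
  op8 P1: load  L7 → S/S on L7; bus BusRd Flush; mem=74
  op9 P0: store L7 := 3 → M/I on L7; bus BusUpgr; mem=74
  op10 P1: load  L0 → I/E on L0; bus BusRd; mem=90
  op11 P0: load  L3 → S/S on L3; bus BusRd; mem=60
  op12 P0: store L7 := 49 → M/I on L7; bus (none); mem=74
  op13 P1: load  L7 → S/S on L7; bus BusRd Flush; mem=49
  op14 P0: store L4 := 4 → M/I on L4; bus (none); mem=0
  op15 P0: load  L0 → S/S on L0; bus BusRd; mem=90
  op16 P0: load  L7 → S/S on L7; bus (none); mem=49
  op17 P1: load  L1 → I/E on L1; bus BusRd; mem=80
  op18 P1: store L4 := 72 → I/M on L4; bus BusRdX Flush; mem=4
  op19 P1: load  L7 → S/S on L7; bus (none); mem=49
  op20 P0: load  L7 → S/S on L7; bus (none); mem=49
  op21 P1: load  L7 → S/S on L7; bus (none); mem=49
  op22 P0: store L6 := 63 → M/I on L6; bus BusRdX; mem=20
  op23 P0: store L7 := 96 → M/I on L7; bus BusUpgr; mem=49
  op24 P0: load  L3 → S/S on L3; bus (none); mem=60
  op25 P0: store L7 := 7 → M/I on L7; bus (none); mem=49
  op26 P1: load  L7 → S/S on L7; bus BusRd Flush; mem=7
  op27 P1: load  L2 → S/S on L2; bus BusRd Flush; mem=34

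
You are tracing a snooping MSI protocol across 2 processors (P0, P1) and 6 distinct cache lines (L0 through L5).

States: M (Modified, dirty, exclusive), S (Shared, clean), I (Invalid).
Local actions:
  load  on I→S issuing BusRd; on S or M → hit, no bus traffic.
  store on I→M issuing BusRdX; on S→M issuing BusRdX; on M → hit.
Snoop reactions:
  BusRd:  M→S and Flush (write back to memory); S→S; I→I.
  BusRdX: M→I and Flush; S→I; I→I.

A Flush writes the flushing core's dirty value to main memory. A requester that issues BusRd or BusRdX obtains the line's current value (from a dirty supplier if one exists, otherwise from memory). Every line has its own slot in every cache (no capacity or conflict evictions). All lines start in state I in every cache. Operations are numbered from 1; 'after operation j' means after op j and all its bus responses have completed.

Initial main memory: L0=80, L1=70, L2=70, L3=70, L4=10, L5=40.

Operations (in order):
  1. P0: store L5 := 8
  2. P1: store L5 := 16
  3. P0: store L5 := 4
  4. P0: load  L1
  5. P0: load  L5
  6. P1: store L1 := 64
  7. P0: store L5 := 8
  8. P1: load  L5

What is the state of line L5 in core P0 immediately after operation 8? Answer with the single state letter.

state = S

  op1 P0: store L5 := 8 → M/I on L5; bus BusRdX; mem=40
  op2 P1: store L5 := 16 → I/M on L5; bus BusRdX Flush; mem=8
  op3 P0: store L5 := 4 → M/I on L5; bus BusRdX Flush; mem=16
  op4 P0: load  L1 → S/I on L1; bus BusRd; mem=70
  op5 P0: load  L5 → M/I on L5; bus (none); mem=16
  op6 P1: store L1 := 64 → I/M on L1; bus BusRdX; mem=70
  op7 P0: store L5 := 8 → M/I on L5; bus (none); mem=16
  op8 P1: load  L5 → S/S on L5; bus BusRd Flush; mem=8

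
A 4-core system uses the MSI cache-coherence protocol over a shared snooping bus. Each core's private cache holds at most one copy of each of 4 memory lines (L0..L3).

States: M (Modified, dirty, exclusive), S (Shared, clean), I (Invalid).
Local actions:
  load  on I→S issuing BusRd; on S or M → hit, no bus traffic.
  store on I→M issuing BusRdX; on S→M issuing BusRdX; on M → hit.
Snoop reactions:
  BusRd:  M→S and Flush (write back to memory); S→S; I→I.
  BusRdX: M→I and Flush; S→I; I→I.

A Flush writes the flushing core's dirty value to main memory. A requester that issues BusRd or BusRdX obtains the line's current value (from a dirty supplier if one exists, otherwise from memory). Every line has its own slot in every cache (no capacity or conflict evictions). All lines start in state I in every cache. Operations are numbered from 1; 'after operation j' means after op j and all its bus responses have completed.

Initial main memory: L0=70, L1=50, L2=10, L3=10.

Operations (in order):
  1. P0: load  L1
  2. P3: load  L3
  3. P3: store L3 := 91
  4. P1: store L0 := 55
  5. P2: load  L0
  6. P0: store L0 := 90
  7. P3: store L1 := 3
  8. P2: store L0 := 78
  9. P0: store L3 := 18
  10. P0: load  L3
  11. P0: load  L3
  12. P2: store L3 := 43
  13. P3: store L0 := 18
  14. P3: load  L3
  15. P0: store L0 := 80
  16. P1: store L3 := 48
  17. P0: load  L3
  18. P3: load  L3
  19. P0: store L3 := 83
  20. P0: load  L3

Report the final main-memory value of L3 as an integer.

memory[L3] = 48

[1] P0: load  L1 | P0:S(50), P1:I, P2:I, P3:I | bus: BusRd
[2] P3: load  L3 | P0:I, P1:I, P2:I, P3:S(10) | bus: BusRd
[3] P3: store L3 := 91 | P0:I, P1:I, P2:I, P3:M(91) | bus: BusRdX
[4] P1: store L0 := 55 | P0:I, P1:M(55), P2:I, P3:I | bus: BusRdX
[5] P2: load  L0 | P0:I, P1:S(55), P2:S(55), P3:I | bus: BusRd,Flush
[6] P0: store L0 := 90 | P0:M(90), P1:I, P2:I, P3:I | bus: BusRdX
[7] P3: store L1 := 3 | P0:I, P1:I, P2:I, P3:M(3) | bus: BusRdX
[8] P2: store L0 := 78 | P0:I, P1:I, P2:M(78), P3:I | bus: BusRdX,Flush
[9] P0: store L3 := 18 | P0:M(18), P1:I, P2:I, P3:I | bus: BusRdX,Flush
[10] P0: load  L3 | P0:M(18), P1:I, P2:I, P3:I | bus: none
[11] P0: load  L3 | P0:M(18), P1:I, P2:I, P3:I | bus: none
[12] P2: store L3 := 43 | P0:I, P1:I, P2:M(43), P3:I | bus: BusRdX,Flush
[13] P3: store L0 := 18 | P0:I, P1:I, P2:I, P3:M(18) | bus: BusRdX,Flush
[14] P3: load  L3 | P0:I, P1:I, P2:S(43), P3:S(43) | bus: BusRd,Flush
[15] P0: store L0 := 80 | P0:M(80), P1:I, P2:I, P3:I | bus: BusRdX,Flush
[16] P1: store L3 := 48 | P0:I, P1:M(48), P2:I, P3:I | bus: BusRdX
[17] P0: load  L3 | P0:S(48), P1:S(48), P2:I, P3:I | bus: BusRd,Flush
[18] P3: load  L3 | P0:S(48), P1:S(48), P2:I, P3:S(48) | bus: BusRd
[19] P0: store L3 := 83 | P0:M(83), P1:I, P2:I, P3:I | bus: BusRdX
[20] P0: load  L3 | P0:M(83), P1:I, P2:I, P3:I | bus: none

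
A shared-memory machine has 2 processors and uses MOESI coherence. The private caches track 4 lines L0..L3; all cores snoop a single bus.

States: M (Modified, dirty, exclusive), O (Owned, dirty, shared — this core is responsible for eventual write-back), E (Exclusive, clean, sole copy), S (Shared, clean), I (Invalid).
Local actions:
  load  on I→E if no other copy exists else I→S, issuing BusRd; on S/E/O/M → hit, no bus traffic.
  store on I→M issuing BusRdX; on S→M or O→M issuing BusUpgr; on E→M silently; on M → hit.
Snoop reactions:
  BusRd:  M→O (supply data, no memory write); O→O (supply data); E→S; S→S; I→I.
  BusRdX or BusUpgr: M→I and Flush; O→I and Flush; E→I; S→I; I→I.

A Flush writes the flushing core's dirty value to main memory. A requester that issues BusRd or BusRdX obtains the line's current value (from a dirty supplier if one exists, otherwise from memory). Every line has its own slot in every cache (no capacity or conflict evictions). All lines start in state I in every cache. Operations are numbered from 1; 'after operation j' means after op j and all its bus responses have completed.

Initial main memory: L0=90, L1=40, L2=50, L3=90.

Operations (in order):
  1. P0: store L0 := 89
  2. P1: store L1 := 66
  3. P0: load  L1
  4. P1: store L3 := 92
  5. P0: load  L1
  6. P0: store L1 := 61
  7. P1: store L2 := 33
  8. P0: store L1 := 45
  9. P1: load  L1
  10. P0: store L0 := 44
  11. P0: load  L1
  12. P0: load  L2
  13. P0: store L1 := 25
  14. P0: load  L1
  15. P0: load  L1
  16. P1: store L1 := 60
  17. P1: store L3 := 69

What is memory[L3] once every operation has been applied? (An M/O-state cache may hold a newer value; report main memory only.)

1. P0: store L0 := 89  bus=[BusRdX]  L0: P0=M P1=I  mem[L0]=90
2. P1: store L1 := 66  bus=[BusRdX]  L1: P0=I P1=M  mem[L1]=40
3. P0: load  L1  bus=[BusRd]  L1: P0=S P1=O  mem[L1]=40
4. P1: store L3 := 92  bus=[BusRdX]  L3: P0=I P1=M  mem[L3]=90
5. P0: load  L1  bus=[-]  L1: P0=S P1=O  mem[L1]=40
6. P0: store L1 := 61  bus=[BusUpgr,Flush]  L1: P0=M P1=I  mem[L1]=66
7. P1: store L2 := 33  bus=[BusRdX]  L2: P0=I P1=M  mem[L2]=50
8. P0: store L1 := 45  bus=[-]  L1: P0=M P1=I  mem[L1]=66
9. P1: load  L1  bus=[BusRd]  L1: P0=O P1=S  mem[L1]=66
10. P0: store L0 := 44  bus=[-]  L0: P0=M P1=I  mem[L0]=90
11. P0: load  L1  bus=[-]  L1: P0=O P1=S  mem[L1]=66
12. P0: load  L2  bus=[BusRd]  L2: P0=S P1=O  mem[L2]=50
13. P0: store L1 := 25  bus=[BusUpgr]  L1: P0=M P1=I  mem[L1]=66
14. P0: load  L1  bus=[-]  L1: P0=M P1=I  mem[L1]=66
15. P0: load  L1  bus=[-]  L1: P0=M P1=I  mem[L1]=66
16. P1: store L1 := 60  bus=[BusRdX,Flush]  L1: P0=I P1=M  mem[L1]=25
17. P1: store L3 := 69  bus=[-]  L3: P0=I P1=M  mem[L3]=90

memory[L3] = 90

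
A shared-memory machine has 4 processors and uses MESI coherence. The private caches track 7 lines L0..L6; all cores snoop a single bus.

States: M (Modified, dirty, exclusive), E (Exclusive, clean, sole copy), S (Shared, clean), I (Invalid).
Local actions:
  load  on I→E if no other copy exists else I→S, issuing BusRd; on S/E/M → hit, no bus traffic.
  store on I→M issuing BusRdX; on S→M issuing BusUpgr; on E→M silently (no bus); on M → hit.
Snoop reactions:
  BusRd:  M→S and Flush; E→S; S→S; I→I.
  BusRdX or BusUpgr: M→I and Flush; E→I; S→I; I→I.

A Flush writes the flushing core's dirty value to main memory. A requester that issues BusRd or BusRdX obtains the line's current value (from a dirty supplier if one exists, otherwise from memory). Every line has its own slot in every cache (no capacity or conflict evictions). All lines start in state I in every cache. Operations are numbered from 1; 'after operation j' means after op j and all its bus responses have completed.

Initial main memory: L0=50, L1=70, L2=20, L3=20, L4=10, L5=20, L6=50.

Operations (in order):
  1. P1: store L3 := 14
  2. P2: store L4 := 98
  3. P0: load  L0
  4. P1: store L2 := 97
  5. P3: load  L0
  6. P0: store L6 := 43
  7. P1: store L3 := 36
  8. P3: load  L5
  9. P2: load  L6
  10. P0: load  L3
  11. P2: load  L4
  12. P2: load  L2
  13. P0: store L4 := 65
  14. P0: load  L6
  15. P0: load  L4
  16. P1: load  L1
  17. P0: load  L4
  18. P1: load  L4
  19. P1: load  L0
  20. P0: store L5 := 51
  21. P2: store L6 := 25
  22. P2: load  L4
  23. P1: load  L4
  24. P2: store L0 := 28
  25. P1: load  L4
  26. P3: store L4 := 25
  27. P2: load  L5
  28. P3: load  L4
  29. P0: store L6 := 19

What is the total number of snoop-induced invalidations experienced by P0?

  op1 P1: store L3 := 14 → I/M/I/I on L3; bus BusRdX; mem=20
  op2 P2: store L4 := 98 → I/I/M/I on L4; bus BusRdX; mem=10
  op3 P0: load  L0 → E/I/I/I on L0; bus BusRd; mem=50
  op4 P1: store L2 := 97 → I/M/I/I on L2; bus BusRdX; mem=20
  op5 P3: load  L0 → S/I/I/S on L0; bus BusRd; mem=50
  op6 P0: store L6 := 43 → M/I/I/I on L6; bus BusRdX; mem=50
  op7 P1: store L3 := 36 → I/M/I/I on L3; bus (none); mem=20
  op8 P3: load  L5 → I/I/I/E on L5; bus BusRd; mem=20
  op9 P2: load  L6 → S/I/S/I on L6; bus BusRd Flush; mem=43
  op10 P0: load  L3 → S/S/I/I on L3; bus BusRd Flush; mem=36
  op11 P2: load  L4 → I/I/M/I on L4; bus (none); mem=10
  op12 P2: load  L2 → I/S/S/I on L2; bus BusRd Flush; mem=97
  op13 P0: store L4 := 65 → M/I/I/I on L4; bus BusRdX Flush; mem=98
  op14 P0: load  L6 → S/I/S/I on L6; bus (none); mem=43
  op15 P0: load  L4 → M/I/I/I on L4; bus (none); mem=98
  op16 P1: load  L1 → I/E/I/I on L1; bus BusRd; mem=70
  op17 P0: load  L4 → M/I/I/I on L4; bus (none); mem=98
  op18 P1: load  L4 → S/S/I/I on L4; bus BusRd Flush; mem=65
  op19 P1: load  L0 → S/S/I/S on L0; bus BusRd; mem=50
  op20 P0: store L5 := 51 → M/I/I/I on L5; bus BusRdX; mem=20
  op21 P2: store L6 := 25 → I/I/M/I on L6; bus BusUpgr; mem=43
  op22 P2: load  L4 → S/S/S/I on L4; bus BusRd; mem=65
  op23 P1: load  L4 → S/S/S/I on L4; bus (none); mem=65
  op24 P2: store L0 := 28 → I/I/M/I on L0; bus BusRdX; mem=50
  op25 P1: load  L4 → S/S/S/I on L4; bus (none); mem=65
  op26 P3: store L4 := 25 → I/I/I/M on L4; bus BusRdX; mem=65
  op27 P2: load  L5 → S/I/S/I on L5; bus BusRd Flush; mem=51
  op28 P3: load  L4 → I/I/I/M on L4; bus (none); mem=65
  op29 P0: store L6 := 19 → M/I/I/I on L6; bus BusRdX Flush; mem=25

invalidations = 3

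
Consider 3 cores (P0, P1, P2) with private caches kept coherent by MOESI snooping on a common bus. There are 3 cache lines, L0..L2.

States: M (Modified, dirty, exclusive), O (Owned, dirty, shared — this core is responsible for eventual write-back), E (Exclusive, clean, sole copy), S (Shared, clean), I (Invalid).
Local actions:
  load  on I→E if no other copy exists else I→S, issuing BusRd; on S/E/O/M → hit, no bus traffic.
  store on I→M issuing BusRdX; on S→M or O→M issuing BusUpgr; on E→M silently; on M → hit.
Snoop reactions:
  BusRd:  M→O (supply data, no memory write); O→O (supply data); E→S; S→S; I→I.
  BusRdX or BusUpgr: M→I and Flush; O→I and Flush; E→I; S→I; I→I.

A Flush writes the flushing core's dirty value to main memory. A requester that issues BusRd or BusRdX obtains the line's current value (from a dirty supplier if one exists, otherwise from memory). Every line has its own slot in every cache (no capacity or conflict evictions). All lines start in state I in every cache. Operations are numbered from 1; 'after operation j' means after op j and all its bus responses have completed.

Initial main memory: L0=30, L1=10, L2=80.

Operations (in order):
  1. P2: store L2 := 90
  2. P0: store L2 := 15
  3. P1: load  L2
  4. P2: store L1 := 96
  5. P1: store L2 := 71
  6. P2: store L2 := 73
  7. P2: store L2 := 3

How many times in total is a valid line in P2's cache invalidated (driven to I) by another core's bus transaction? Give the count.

1. P2: store L2 := 90  bus=[BusRdX]  L2: P0=I P1=I P2=M  mem[L2]=80
2. P0: store L2 := 15  bus=[BusRdX,Flush]  L2: P0=M P1=I P2=I  mem[L2]=90
3. P1: load  L2  bus=[BusRd]  L2: P0=O P1=S P2=I  mem[L2]=90
4. P2: store L1 := 96  bus=[BusRdX]  L1: P0=I P1=I P2=M  mem[L1]=10
5. P1: store L2 := 71  bus=[BusUpgr,Flush]  L2: P0=I P1=M P2=I  mem[L2]=15
6. P2: store L2 := 73  bus=[BusRdX,Flush]  L2: P0=I P1=I P2=M  mem[L2]=71
7. P2: store L2 := 3  bus=[-]  L2: P0=I P1=I P2=M  mem[L2]=71

invalidations = 1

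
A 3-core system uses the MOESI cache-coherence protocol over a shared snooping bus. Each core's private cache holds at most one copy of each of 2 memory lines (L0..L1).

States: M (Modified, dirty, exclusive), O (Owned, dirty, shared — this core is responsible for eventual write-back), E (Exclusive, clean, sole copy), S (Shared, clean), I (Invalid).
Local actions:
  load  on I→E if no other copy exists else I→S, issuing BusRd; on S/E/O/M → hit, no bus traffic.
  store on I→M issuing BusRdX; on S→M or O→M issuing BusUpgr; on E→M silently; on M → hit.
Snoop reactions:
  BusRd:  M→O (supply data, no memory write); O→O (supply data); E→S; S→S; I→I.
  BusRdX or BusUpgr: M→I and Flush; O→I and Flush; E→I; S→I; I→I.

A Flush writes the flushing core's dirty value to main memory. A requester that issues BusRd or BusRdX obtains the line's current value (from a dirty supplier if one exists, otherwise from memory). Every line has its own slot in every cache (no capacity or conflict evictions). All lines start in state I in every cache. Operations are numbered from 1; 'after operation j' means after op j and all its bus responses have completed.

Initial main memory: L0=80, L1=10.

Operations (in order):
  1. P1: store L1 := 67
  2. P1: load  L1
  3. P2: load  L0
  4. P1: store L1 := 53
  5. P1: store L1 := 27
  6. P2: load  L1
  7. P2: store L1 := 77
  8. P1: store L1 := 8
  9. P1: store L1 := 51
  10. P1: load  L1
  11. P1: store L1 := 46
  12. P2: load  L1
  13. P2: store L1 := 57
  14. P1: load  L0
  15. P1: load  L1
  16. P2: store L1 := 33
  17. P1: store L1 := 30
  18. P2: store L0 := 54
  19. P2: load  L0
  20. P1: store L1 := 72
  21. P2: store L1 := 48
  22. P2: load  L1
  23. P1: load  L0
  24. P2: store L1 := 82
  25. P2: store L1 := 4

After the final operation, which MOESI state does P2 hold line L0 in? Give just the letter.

state = O

[1] P1: store L1 := 67 | P0:I, P1:M(67), P2:I | bus: BusRdX
[2] P1: load  L1 | P0:I, P1:M(67), P2:I | bus: none
[3] P2: load  L0 | P0:I, P1:I, P2:E(80) | bus: BusRd
[4] P1: store L1 := 53 | P0:I, P1:M(53), P2:I | bus: none
[5] P1: store L1 := 27 | P0:I, P1:M(27), P2:I | bus: none
[6] P2: load  L1 | P0:I, P1:O(27), P2:S(27) | bus: BusRd
[7] P2: store L1 := 77 | P0:I, P1:I, P2:M(77) | bus: BusUpgr,Flush
[8] P1: store L1 := 8 | P0:I, P1:M(8), P2:I | bus: BusRdX,Flush
[9] P1: store L1 := 51 | P0:I, P1:M(51), P2:I | bus: none
[10] P1: load  L1 | P0:I, P1:M(51), P2:I | bus: none
[11] P1: store L1 := 46 | P0:I, P1:M(46), P2:I | bus: none
[12] P2: load  L1 | P0:I, P1:O(46), P2:S(46) | bus: BusRd
[13] P2: store L1 := 57 | P0:I, P1:I, P2:M(57) | bus: BusUpgr,Flush
[14] P1: load  L0 | P0:I, P1:S(80), P2:S(80) | bus: BusRd
[15] P1: load  L1 | P0:I, P1:S(57), P2:O(57) | bus: BusRd
[16] P2: store L1 := 33 | P0:I, P1:I, P2:M(33) | bus: BusUpgr
[17] P1: store L1 := 30 | P0:I, P1:M(30), P2:I | bus: BusRdX,Flush
[18] P2: store L0 := 54 | P0:I, P1:I, P2:M(54) | bus: BusUpgr
[19] P2: load  L0 | P0:I, P1:I, P2:M(54) | bus: none
[20] P1: store L1 := 72 | P0:I, P1:M(72), P2:I | bus: none
[21] P2: store L1 := 48 | P0:I, P1:I, P2:M(48) | bus: BusRdX,Flush
[22] P2: load  L1 | P0:I, P1:I, P2:M(48) | bus: none
[23] P1: load  L0 | P0:I, P1:S(54), P2:O(54) | bus: BusRd
[24] P2: store L1 := 82 | P0:I, P1:I, P2:M(82) | bus: none
[25] P2: store L1 := 4 | P0:I, P1:I, P2:M(4) | bus: none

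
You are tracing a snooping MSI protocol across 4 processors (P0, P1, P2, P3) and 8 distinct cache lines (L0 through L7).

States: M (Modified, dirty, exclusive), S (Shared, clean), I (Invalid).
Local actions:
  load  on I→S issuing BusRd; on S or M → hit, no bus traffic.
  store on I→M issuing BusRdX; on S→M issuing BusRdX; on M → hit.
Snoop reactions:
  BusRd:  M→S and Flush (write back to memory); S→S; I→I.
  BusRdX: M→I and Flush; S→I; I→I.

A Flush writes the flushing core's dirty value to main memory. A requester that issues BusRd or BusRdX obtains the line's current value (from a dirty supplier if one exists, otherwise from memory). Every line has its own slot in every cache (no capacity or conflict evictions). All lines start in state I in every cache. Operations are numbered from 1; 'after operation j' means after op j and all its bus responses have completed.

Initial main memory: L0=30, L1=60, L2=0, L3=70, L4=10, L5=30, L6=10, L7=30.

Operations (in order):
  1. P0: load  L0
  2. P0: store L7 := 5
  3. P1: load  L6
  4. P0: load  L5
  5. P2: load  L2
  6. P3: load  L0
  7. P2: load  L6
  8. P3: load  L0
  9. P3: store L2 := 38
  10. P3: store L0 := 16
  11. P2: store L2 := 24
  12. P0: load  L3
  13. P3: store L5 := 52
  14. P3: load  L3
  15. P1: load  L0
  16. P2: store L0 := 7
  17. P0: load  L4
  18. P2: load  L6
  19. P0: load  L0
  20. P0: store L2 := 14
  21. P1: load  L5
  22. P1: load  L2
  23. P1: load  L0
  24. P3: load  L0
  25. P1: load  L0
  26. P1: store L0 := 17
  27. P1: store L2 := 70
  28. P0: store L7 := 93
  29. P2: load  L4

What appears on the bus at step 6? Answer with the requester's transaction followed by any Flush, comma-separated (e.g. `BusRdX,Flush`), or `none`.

1. P0: load  L0  bus=[BusRd]  L0: P0=S P1=I P2=I P3=I  mem[L0]=30
2. P0: store L7 := 5  bus=[BusRdX]  L7: P0=M P1=I P2=I P3=I  mem[L7]=30
3. P1: load  L6  bus=[BusRd]  L6: P0=I P1=S P2=I P3=I  mem[L6]=10
4. P0: load  L5  bus=[BusRd]  L5: P0=S P1=I P2=I P3=I  mem[L5]=30
5. P2: load  L2  bus=[BusRd]  L2: P0=I P1=I P2=S P3=I  mem[L2]=0
6. P3: load  L0  bus=[BusRd]  L0: P0=S P1=I P2=I P3=S  mem[L0]=30
7. P2: load  L6  bus=[BusRd]  L6: P0=I P1=S P2=S P3=I  mem[L6]=10
8. P3: load  L0  bus=[-]  L0: P0=S P1=I P2=I P3=S  mem[L0]=30
9. P3: store L2 := 38  bus=[BusRdX]  L2: P0=I P1=I P2=I P3=M  mem[L2]=0
10. P3: store L0 := 16  bus=[BusRdX]  L0: P0=I P1=I P2=I P3=M  mem[L0]=30
11. P2: store L2 := 24  bus=[BusRdX,Flush]  L2: P0=I P1=I P2=M P3=I  mem[L2]=38
12. P0: load  L3  bus=[BusRd]  L3: P0=S P1=I P2=I P3=I  mem[L3]=70
13. P3: store L5 := 52  bus=[BusRdX]  L5: P0=I P1=I P2=I P3=M  mem[L5]=30
14. P3: load  L3  bus=[BusRd]  L3: P0=S P1=I P2=I P3=S  mem[L3]=70
15. P1: load  L0  bus=[BusRd,Flush]  L0: P0=I P1=S P2=I P3=S  mem[L0]=16
16. P2: store L0 := 7  bus=[BusRdX]  L0: P0=I P1=I P2=M P3=I  mem[L0]=16
17. P0: load  L4  bus=[BusRd]  L4: P0=S P1=I P2=I P3=I  mem[L4]=10
18. P2: load  L6  bus=[-]  L6: P0=I P1=S P2=S P3=I  mem[L6]=10
19. P0: load  L0  bus=[BusRd,Flush]  L0: P0=S P1=I P2=S P3=I  mem[L0]=7
20. P0: store L2 := 14  bus=[BusRdX,Flush]  L2: P0=M P1=I P2=I P3=I  mem[L2]=24
21. P1: load  L5  bus=[BusRd,Flush]  L5: P0=I P1=S P2=I P3=S  mem[L5]=52
22. P1: load  L2  bus=[BusRd,Flush]  L2: P0=S P1=S P2=I P3=I  mem[L2]=14
23. P1: load  L0  bus=[BusRd]  L0: P0=S P1=S P2=S P3=I  mem[L0]=7
24. P3: load  L0  bus=[BusRd]  L0: P0=S P1=S P2=S P3=S  mem[L0]=7
25. P1: load  L0  bus=[-]  L0: P0=S P1=S P2=S P3=S  mem[L0]=7
26. P1: store L0 := 17  bus=[BusRdX]  L0: P0=I P1=M P2=I P3=I  mem[L0]=7
27. P1: store L2 := 70  bus=[BusRdX]  L2: P0=I P1=M P2=I P3=I  mem[L2]=14
28. P0: store L7 := 93  bus=[-]  L7: P0=M P1=I P2=I P3=I  mem[L7]=30
29. P2: load  L4  bus=[BusRd]  L4: P0=S P1=I P2=S P3=I  mem[L4]=10

bus = BusRd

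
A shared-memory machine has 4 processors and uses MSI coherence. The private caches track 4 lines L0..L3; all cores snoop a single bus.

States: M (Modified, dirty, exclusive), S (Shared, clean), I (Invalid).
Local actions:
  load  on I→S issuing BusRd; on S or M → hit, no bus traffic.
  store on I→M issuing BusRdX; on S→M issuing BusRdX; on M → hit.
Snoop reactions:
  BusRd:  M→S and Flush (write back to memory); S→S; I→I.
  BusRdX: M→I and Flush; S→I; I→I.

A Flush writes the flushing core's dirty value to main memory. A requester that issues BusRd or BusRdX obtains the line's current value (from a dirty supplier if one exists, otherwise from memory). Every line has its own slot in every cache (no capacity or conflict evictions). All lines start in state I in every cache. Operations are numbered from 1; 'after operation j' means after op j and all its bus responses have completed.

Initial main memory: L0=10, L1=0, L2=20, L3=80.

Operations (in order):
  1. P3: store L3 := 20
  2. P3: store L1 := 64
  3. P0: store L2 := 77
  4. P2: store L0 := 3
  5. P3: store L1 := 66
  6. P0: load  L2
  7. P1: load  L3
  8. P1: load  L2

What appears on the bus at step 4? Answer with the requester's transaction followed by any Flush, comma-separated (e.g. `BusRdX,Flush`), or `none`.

bus = BusRdX

1. P3: store L3 := 20  bus=[BusRdX]  L3: P0=I P1=I P2=I P3=M  mem[L3]=80
2. P3: store L1 := 64  bus=[BusRdX]  L1: P0=I P1=I P2=I P3=M  mem[L1]=0
3. P0: store L2 := 77  bus=[BusRdX]  L2: P0=M P1=I P2=I P3=I  mem[L2]=20
4. P2: store L0 := 3  bus=[BusRdX]  L0: P0=I P1=I P2=M P3=I  mem[L0]=10
5. P3: store L1 := 66  bus=[-]  L1: P0=I P1=I P2=I P3=M  mem[L1]=0
6. P0: load  L2  bus=[-]  L2: P0=M P1=I P2=I P3=I  mem[L2]=20
7. P1: load  L3  bus=[BusRd,Flush]  L3: P0=I P1=S P2=I P3=S  mem[L3]=20
8. P1: load  L2  bus=[BusRd,Flush]  L2: P0=S P1=S P2=I P3=I  mem[L2]=77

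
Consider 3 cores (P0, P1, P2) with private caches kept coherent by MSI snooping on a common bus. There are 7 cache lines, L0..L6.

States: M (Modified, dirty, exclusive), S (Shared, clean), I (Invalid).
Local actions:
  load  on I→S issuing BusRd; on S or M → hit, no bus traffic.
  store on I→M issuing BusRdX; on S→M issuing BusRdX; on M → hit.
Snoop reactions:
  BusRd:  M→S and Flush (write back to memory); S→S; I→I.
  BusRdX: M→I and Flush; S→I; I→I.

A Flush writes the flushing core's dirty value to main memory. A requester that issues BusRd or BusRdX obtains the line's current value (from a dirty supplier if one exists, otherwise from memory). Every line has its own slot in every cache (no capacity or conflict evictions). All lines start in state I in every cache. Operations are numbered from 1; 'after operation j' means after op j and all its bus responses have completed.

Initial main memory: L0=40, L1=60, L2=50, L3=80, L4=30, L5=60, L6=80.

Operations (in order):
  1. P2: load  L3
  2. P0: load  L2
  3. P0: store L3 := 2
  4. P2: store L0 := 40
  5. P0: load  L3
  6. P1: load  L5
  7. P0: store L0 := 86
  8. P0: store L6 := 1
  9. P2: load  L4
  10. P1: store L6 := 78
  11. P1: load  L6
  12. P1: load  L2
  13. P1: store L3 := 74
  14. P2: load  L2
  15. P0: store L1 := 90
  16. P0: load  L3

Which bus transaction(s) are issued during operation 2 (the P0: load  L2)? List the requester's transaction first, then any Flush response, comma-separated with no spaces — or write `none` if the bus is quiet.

bus = BusRd

[1] P2: load  L3 | P0:I, P1:I, P2:S(80) | bus: BusRd
[2] P0: load  L2 | P0:S(50), P1:I, P2:I | bus: BusRd
[3] P0: store L3 := 2 | P0:M(2), P1:I, P2:I | bus: BusRdX
[4] P2: store L0 := 40 | P0:I, P1:I, P2:M(40) | bus: BusRdX
[5] P0: load  L3 | P0:M(2), P1:I, P2:I | bus: none
[6] P1: load  L5 | P0:I, P1:S(60), P2:I | bus: BusRd
[7] P0: store L0 := 86 | P0:M(86), P1:I, P2:I | bus: BusRdX,Flush
[8] P0: store L6 := 1 | P0:M(1), P1:I, P2:I | bus: BusRdX
[9] P2: load  L4 | P0:I, P1:I, P2:S(30) | bus: BusRd
[10] P1: store L6 := 78 | P0:I, P1:M(78), P2:I | bus: BusRdX,Flush
[11] P1: load  L6 | P0:I, P1:M(78), P2:I | bus: none
[12] P1: load  L2 | P0:S(50), P1:S(50), P2:I | bus: BusRd
[13] P1: store L3 := 74 | P0:I, P1:M(74), P2:I | bus: BusRdX,Flush
[14] P2: load  L2 | P0:S(50), P1:S(50), P2:S(50) | bus: BusRd
[15] P0: store L1 := 90 | P0:M(90), P1:I, P2:I | bus: BusRdX
[16] P0: load  L3 | P0:S(74), P1:S(74), P2:I | bus: BusRd,Flush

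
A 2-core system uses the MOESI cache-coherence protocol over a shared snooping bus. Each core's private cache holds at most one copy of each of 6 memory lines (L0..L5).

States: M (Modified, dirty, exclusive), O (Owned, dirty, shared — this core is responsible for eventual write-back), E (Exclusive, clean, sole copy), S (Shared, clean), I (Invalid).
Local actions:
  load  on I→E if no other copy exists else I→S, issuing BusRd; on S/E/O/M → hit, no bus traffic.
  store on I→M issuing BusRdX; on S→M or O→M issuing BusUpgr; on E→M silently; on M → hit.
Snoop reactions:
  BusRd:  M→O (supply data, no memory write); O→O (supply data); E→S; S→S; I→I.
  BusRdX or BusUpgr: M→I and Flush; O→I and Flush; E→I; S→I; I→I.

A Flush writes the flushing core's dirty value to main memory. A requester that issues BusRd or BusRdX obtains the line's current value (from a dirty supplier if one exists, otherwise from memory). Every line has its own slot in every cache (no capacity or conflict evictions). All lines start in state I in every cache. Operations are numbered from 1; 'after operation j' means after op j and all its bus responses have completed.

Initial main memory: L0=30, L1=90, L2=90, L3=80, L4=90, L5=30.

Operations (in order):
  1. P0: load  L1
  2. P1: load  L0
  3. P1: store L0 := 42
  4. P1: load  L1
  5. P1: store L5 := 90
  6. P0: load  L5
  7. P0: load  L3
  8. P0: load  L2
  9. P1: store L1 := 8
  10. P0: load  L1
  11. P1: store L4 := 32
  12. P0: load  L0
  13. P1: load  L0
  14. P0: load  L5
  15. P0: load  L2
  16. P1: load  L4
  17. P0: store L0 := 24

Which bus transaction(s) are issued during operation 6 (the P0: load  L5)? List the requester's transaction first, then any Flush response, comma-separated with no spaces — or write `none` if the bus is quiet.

1. P0: load  L1  bus=[BusRd]  L1: P0=E P1=I  mem[L1]=90
2. P1: load  L0  bus=[BusRd]  L0: P0=I P1=E  mem[L0]=30
3. P1: store L0 := 42  bus=[-]  L0: P0=I P1=M  mem[L0]=30
4. P1: load  L1  bus=[BusRd]  L1: P0=S P1=S  mem[L1]=90
5. P1: store L5 := 90  bus=[BusRdX]  L5: P0=I P1=M  mem[L5]=30
6. P0: load  L5  bus=[BusRd]  L5: P0=S P1=O  mem[L5]=30
7. P0: load  L3  bus=[BusRd]  L3: P0=E P1=I  mem[L3]=80
8. P0: load  L2  bus=[BusRd]  L2: P0=E P1=I  mem[L2]=90
9. P1: store L1 := 8  bus=[BusUpgr]  L1: P0=I P1=M  mem[L1]=90
10. P0: load  L1  bus=[BusRd]  L1: P0=S P1=O  mem[L1]=90
11. P1: store L4 := 32  bus=[BusRdX]  L4: P0=I P1=M  mem[L4]=90
12. P0: load  L0  bus=[BusRd]  L0: P0=S P1=O  mem[L0]=30
13. P1: load  L0  bus=[-]  L0: P0=S P1=O  mem[L0]=30
14. P0: load  L5  bus=[-]  L5: P0=S P1=O  mem[L5]=30
15. P0: load  L2  bus=[-]  L2: P0=E P1=I  mem[L2]=90
16. P1: load  L4  bus=[-]  L4: P0=I P1=M  mem[L4]=90
17. P0: store L0 := 24  bus=[BusUpgr,Flush]  L0: P0=M P1=I  mem[L0]=42

bus = BusRd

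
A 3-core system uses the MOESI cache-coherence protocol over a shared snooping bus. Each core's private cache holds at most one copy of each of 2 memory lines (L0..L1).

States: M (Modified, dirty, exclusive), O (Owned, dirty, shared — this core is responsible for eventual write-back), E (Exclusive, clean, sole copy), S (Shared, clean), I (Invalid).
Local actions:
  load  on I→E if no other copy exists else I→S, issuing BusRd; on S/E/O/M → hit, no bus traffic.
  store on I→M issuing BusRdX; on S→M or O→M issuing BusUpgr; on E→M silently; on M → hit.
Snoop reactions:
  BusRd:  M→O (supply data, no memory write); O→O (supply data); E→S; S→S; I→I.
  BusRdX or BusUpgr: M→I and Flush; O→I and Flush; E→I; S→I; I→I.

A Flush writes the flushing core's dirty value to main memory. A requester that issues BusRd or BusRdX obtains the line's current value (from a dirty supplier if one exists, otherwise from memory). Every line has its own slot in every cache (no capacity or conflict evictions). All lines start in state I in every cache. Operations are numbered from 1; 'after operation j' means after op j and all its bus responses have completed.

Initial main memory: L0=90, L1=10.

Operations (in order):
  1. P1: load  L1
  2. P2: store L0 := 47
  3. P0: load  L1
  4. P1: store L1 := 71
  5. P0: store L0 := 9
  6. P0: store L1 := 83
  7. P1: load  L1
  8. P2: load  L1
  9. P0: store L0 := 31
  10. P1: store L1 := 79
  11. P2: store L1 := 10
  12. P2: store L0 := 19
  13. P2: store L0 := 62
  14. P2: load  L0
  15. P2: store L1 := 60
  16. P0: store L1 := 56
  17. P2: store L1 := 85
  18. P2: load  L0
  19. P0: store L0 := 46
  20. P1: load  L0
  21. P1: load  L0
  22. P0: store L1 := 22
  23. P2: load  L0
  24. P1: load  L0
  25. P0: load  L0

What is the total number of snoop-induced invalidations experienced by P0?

invalidations = 4

step 1: P1: load  L1  ⟶  IEI  (L1)  txn=BusRd  M[L1]=10
step 2: P2: store L0 := 47  ⟶  IIM  (L0)  txn=BusRdX  M[L0]=90
step 3: P0: load  L1  ⟶  SSI  (L1)  txn=BusRd  M[L1]=10
step 4: P1: store L1 := 71  ⟶  IMI  (L1)  txn=BusUpgr  M[L1]=10
step 5: P0: store L0 := 9  ⟶  MII  (L0)  txn=BusRdX+Flush  M[L0]=47
step 6: P0: store L1 := 83  ⟶  MII  (L1)  txn=BusRdX+Flush  M[L1]=71
step 7: P1: load  L1  ⟶  OSI  (L1)  txn=BusRd  M[L1]=71
step 8: P2: load  L1  ⟶  OSS  (L1)  txn=BusRd  M[L1]=71
step 9: P0: store L0 := 31  ⟶  MII  (L0)  txn=∅  M[L0]=47
step 10: P1: store L1 := 79  ⟶  IMI  (L1)  txn=BusUpgr+Flush  M[L1]=83
step 11: P2: store L1 := 10  ⟶  IIM  (L1)  txn=BusRdX+Flush  M[L1]=79
step 12: P2: store L0 := 19  ⟶  IIM  (L0)  txn=BusRdX+Flush  M[L0]=31
step 13: P2: store L0 := 62  ⟶  IIM  (L0)  txn=∅  M[L0]=31
step 14: P2: load  L0  ⟶  IIM  (L0)  txn=∅  M[L0]=31
step 15: P2: store L1 := 60  ⟶  IIM  (L1)  txn=∅  M[L1]=79
step 16: P0: store L1 := 56  ⟶  MII  (L1)  txn=BusRdX+Flush  M[L1]=60
step 17: P2: store L1 := 85  ⟶  IIM  (L1)  txn=BusRdX+Flush  M[L1]=56
step 18: P2: load  L0  ⟶  IIM  (L0)  txn=∅  M[L0]=31
step 19: P0: store L0 := 46  ⟶  MII  (L0)  txn=BusRdX+Flush  M[L0]=62
step 20: P1: load  L0  ⟶  OSI  (L0)  txn=BusRd  M[L0]=62
step 21: P1: load  L0  ⟶  OSI  (L0)  txn=∅  M[L0]=62
step 22: P0: store L1 := 22  ⟶  MII  (L1)  txn=BusRdX+Flush  M[L1]=85
step 23: P2: load  L0  ⟶  OSS  (L0)  txn=BusRd  M[L0]=62
step 24: P1: load  L0  ⟶  OSS  (L0)  txn=∅  M[L0]=62
step 25: P0: load  L0  ⟶  OSS  (L0)  txn=∅  M[L0]=62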